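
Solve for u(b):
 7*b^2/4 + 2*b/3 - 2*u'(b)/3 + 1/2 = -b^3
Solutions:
 u(b) = C1 + 3*b^4/8 + 7*b^3/8 + b^2/2 + 3*b/4


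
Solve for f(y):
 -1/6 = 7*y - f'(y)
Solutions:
 f(y) = C1 + 7*y^2/2 + y/6


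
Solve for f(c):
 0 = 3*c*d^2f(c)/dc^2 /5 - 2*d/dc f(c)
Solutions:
 f(c) = C1 + C2*c^(13/3)


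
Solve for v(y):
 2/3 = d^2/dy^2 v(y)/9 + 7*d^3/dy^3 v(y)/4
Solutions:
 v(y) = C1 + C2*y + C3*exp(-4*y/63) + 3*y^2


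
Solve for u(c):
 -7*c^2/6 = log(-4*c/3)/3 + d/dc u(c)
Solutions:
 u(c) = C1 - 7*c^3/18 - c*log(-c)/3 + c*(-log(2) + 1/3 + log(6)/3)


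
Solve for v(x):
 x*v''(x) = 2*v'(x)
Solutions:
 v(x) = C1 + C2*x^3


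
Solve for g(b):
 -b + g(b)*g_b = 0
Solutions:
 g(b) = -sqrt(C1 + b^2)
 g(b) = sqrt(C1 + b^2)


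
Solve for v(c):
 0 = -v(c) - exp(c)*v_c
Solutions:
 v(c) = C1*exp(exp(-c))


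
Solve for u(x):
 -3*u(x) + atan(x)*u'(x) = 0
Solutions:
 u(x) = C1*exp(3*Integral(1/atan(x), x))


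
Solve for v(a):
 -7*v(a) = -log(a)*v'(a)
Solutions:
 v(a) = C1*exp(7*li(a))


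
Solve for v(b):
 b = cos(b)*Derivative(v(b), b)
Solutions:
 v(b) = C1 + Integral(b/cos(b), b)


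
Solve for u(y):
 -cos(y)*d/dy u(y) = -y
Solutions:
 u(y) = C1 + Integral(y/cos(y), y)


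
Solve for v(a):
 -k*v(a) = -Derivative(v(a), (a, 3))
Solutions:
 v(a) = C1*exp(a*k^(1/3)) + C2*exp(a*k^(1/3)*(-1 + sqrt(3)*I)/2) + C3*exp(-a*k^(1/3)*(1 + sqrt(3)*I)/2)


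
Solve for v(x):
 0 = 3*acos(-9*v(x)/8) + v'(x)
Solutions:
 Integral(1/acos(-9*_y/8), (_y, v(x))) = C1 - 3*x


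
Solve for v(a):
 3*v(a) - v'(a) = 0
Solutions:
 v(a) = C1*exp(3*a)


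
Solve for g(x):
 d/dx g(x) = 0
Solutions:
 g(x) = C1


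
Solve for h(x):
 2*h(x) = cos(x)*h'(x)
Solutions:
 h(x) = C1*(sin(x) + 1)/(sin(x) - 1)


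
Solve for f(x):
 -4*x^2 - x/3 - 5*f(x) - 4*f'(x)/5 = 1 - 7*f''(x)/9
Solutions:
 f(x) = C1*exp(3*x*(6 - sqrt(911))/35) + C2*exp(3*x*(6 + sqrt(911))/35) - 4*x^2/5 + 71*x/375 - 13477/28125


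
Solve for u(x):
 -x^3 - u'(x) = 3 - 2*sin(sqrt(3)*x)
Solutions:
 u(x) = C1 - x^4/4 - 3*x - 2*sqrt(3)*cos(sqrt(3)*x)/3


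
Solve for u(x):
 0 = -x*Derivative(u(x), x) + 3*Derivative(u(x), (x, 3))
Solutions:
 u(x) = C1 + Integral(C2*airyai(3^(2/3)*x/3) + C3*airybi(3^(2/3)*x/3), x)


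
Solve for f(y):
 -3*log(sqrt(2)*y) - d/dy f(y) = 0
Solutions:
 f(y) = C1 - 3*y*log(y) - 3*y*log(2)/2 + 3*y


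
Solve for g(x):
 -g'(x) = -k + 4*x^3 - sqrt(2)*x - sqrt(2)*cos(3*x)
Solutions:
 g(x) = C1 + k*x - x^4 + sqrt(2)*x^2/2 + sqrt(2)*sin(3*x)/3


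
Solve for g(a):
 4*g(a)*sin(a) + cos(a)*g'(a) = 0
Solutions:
 g(a) = C1*cos(a)^4


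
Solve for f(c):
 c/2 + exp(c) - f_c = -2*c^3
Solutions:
 f(c) = C1 + c^4/2 + c^2/4 + exp(c)


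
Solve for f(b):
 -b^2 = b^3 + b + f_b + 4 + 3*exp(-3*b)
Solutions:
 f(b) = C1 - b^4/4 - b^3/3 - b^2/2 - 4*b + exp(-3*b)


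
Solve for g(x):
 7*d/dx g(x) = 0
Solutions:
 g(x) = C1


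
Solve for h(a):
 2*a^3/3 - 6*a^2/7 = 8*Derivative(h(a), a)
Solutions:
 h(a) = C1 + a^4/48 - a^3/28


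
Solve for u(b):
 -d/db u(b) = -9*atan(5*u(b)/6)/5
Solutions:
 Integral(1/atan(5*_y/6), (_y, u(b))) = C1 + 9*b/5


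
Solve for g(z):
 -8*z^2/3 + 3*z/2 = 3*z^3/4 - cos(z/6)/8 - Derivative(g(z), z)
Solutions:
 g(z) = C1 + 3*z^4/16 + 8*z^3/9 - 3*z^2/4 - 3*sin(z/6)/4


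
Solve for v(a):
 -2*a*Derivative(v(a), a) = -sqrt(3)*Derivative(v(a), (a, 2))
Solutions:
 v(a) = C1 + C2*erfi(3^(3/4)*a/3)


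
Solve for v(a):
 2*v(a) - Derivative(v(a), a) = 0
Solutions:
 v(a) = C1*exp(2*a)


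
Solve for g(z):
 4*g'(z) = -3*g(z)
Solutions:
 g(z) = C1*exp(-3*z/4)


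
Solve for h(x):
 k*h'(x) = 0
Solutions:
 h(x) = C1


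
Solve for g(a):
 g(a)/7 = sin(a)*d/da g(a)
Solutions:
 g(a) = C1*(cos(a) - 1)^(1/14)/(cos(a) + 1)^(1/14)


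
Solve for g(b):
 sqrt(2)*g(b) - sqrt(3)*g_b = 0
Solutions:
 g(b) = C1*exp(sqrt(6)*b/3)


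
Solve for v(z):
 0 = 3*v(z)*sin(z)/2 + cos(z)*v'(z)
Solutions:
 v(z) = C1*cos(z)^(3/2)


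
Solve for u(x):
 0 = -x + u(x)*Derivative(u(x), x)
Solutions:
 u(x) = -sqrt(C1 + x^2)
 u(x) = sqrt(C1 + x^2)


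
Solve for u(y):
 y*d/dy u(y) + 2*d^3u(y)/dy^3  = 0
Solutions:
 u(y) = C1 + Integral(C2*airyai(-2^(2/3)*y/2) + C3*airybi(-2^(2/3)*y/2), y)


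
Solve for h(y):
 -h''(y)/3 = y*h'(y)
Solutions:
 h(y) = C1 + C2*erf(sqrt(6)*y/2)


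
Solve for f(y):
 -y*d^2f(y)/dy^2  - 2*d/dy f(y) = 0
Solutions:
 f(y) = C1 + C2/y


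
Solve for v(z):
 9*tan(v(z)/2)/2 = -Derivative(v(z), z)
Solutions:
 v(z) = -2*asin(C1*exp(-9*z/4)) + 2*pi
 v(z) = 2*asin(C1*exp(-9*z/4))


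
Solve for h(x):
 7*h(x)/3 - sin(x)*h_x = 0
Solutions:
 h(x) = C1*(cos(x) - 1)^(7/6)/(cos(x) + 1)^(7/6)


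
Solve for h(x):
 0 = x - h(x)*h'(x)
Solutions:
 h(x) = -sqrt(C1 + x^2)
 h(x) = sqrt(C1 + x^2)


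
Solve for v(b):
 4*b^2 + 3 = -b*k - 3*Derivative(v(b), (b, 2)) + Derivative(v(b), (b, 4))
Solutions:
 v(b) = C1 + C2*b + C3*exp(-sqrt(3)*b) + C4*exp(sqrt(3)*b) - b^4/9 - b^3*k/18 - 17*b^2/18


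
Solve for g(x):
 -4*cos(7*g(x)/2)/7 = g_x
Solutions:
 g(x) = -2*asin((C1 + exp(4*x))/(C1 - exp(4*x)))/7 + 2*pi/7
 g(x) = 2*asin((C1 + exp(4*x))/(C1 - exp(4*x)))/7


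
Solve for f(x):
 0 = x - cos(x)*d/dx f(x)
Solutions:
 f(x) = C1 + Integral(x/cos(x), x)


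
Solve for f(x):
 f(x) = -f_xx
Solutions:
 f(x) = C1*sin(x) + C2*cos(x)


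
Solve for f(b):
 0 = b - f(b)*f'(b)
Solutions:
 f(b) = -sqrt(C1 + b^2)
 f(b) = sqrt(C1 + b^2)


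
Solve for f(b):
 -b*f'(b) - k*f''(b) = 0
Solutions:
 f(b) = C1 + C2*sqrt(k)*erf(sqrt(2)*b*sqrt(1/k)/2)


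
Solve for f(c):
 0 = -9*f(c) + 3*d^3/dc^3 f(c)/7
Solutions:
 f(c) = C3*exp(21^(1/3)*c) + (C1*sin(3^(5/6)*7^(1/3)*c/2) + C2*cos(3^(5/6)*7^(1/3)*c/2))*exp(-21^(1/3)*c/2)


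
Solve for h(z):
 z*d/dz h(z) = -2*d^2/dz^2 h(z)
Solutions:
 h(z) = C1 + C2*erf(z/2)


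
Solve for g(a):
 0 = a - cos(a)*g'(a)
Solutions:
 g(a) = C1 + Integral(a/cos(a), a)


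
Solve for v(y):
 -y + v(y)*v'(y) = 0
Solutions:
 v(y) = -sqrt(C1 + y^2)
 v(y) = sqrt(C1 + y^2)


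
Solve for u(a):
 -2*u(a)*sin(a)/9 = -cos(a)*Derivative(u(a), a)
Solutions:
 u(a) = C1/cos(a)^(2/9)


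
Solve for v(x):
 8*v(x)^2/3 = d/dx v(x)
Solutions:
 v(x) = -3/(C1 + 8*x)


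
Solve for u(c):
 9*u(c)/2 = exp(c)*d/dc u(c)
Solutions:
 u(c) = C1*exp(-9*exp(-c)/2)


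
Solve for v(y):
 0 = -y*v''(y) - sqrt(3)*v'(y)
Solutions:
 v(y) = C1 + C2*y^(1 - sqrt(3))


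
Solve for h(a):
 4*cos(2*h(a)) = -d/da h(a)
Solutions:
 h(a) = -asin((C1 + exp(16*a))/(C1 - exp(16*a)))/2 + pi/2
 h(a) = asin((C1 + exp(16*a))/(C1 - exp(16*a)))/2


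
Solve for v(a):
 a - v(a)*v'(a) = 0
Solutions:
 v(a) = -sqrt(C1 + a^2)
 v(a) = sqrt(C1 + a^2)


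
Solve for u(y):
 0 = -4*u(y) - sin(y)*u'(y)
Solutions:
 u(y) = C1*(cos(y)^2 + 2*cos(y) + 1)/(cos(y)^2 - 2*cos(y) + 1)


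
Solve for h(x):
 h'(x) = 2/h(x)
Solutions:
 h(x) = -sqrt(C1 + 4*x)
 h(x) = sqrt(C1 + 4*x)


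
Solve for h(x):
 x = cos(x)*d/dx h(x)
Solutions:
 h(x) = C1 + Integral(x/cos(x), x)


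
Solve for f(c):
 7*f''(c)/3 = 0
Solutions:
 f(c) = C1 + C2*c


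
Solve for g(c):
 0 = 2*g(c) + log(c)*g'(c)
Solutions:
 g(c) = C1*exp(-2*li(c))


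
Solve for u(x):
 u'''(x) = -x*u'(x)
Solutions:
 u(x) = C1 + Integral(C2*airyai(-x) + C3*airybi(-x), x)


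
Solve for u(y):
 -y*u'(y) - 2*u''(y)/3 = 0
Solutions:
 u(y) = C1 + C2*erf(sqrt(3)*y/2)


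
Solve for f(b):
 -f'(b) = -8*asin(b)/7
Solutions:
 f(b) = C1 + 8*b*asin(b)/7 + 8*sqrt(1 - b^2)/7


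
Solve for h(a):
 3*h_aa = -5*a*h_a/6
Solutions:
 h(a) = C1 + C2*erf(sqrt(5)*a/6)


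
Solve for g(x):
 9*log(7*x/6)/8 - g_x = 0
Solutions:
 g(x) = C1 + 9*x*log(x)/8 - 9*x*log(6)/8 - 9*x/8 + 9*x*log(7)/8


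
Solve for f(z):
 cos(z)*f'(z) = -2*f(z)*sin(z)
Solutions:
 f(z) = C1*cos(z)^2


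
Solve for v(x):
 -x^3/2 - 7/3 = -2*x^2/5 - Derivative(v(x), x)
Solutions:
 v(x) = C1 + x^4/8 - 2*x^3/15 + 7*x/3


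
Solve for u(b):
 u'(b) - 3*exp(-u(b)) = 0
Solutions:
 u(b) = log(C1 + 3*b)


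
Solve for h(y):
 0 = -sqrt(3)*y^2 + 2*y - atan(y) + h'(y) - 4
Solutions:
 h(y) = C1 + sqrt(3)*y^3/3 - y^2 + y*atan(y) + 4*y - log(y^2 + 1)/2


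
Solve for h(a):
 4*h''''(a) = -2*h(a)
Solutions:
 h(a) = (C1*sin(2^(1/4)*a/2) + C2*cos(2^(1/4)*a/2))*exp(-2^(1/4)*a/2) + (C3*sin(2^(1/4)*a/2) + C4*cos(2^(1/4)*a/2))*exp(2^(1/4)*a/2)


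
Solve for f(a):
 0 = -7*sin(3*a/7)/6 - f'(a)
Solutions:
 f(a) = C1 + 49*cos(3*a/7)/18


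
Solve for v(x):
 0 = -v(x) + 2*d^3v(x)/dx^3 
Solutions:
 v(x) = C3*exp(2^(2/3)*x/2) + (C1*sin(2^(2/3)*sqrt(3)*x/4) + C2*cos(2^(2/3)*sqrt(3)*x/4))*exp(-2^(2/3)*x/4)


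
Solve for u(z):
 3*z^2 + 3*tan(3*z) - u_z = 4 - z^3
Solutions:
 u(z) = C1 + z^4/4 + z^3 - 4*z - log(cos(3*z))


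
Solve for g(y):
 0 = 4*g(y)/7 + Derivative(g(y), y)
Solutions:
 g(y) = C1*exp(-4*y/7)


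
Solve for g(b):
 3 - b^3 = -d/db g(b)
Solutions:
 g(b) = C1 + b^4/4 - 3*b


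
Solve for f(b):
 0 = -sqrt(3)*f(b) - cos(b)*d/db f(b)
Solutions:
 f(b) = C1*(sin(b) - 1)^(sqrt(3)/2)/(sin(b) + 1)^(sqrt(3)/2)


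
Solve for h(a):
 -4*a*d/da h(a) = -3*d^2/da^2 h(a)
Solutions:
 h(a) = C1 + C2*erfi(sqrt(6)*a/3)


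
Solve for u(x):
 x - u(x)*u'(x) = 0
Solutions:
 u(x) = -sqrt(C1 + x^2)
 u(x) = sqrt(C1 + x^2)


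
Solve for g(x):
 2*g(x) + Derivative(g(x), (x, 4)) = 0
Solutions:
 g(x) = (C1*sin(2^(3/4)*x/2) + C2*cos(2^(3/4)*x/2))*exp(-2^(3/4)*x/2) + (C3*sin(2^(3/4)*x/2) + C4*cos(2^(3/4)*x/2))*exp(2^(3/4)*x/2)


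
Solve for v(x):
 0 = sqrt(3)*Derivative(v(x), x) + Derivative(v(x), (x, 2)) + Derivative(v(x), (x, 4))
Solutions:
 v(x) = C1 + C2*exp(2^(1/3)*sqrt(3)*x*(-2/(9 + sqrt(85))^(1/3) + 2^(1/3)*(9 + sqrt(85))^(1/3))/12)*sin(2^(1/3)*x*(2/(9 + sqrt(85))^(1/3) + 2^(1/3)*(9 + sqrt(85))^(1/3))/4) + C3*exp(2^(1/3)*sqrt(3)*x*(-2/(9 + sqrt(85))^(1/3) + 2^(1/3)*(9 + sqrt(85))^(1/3))/12)*cos(2^(1/3)*x*(2/(9 + sqrt(85))^(1/3) + 2^(1/3)*(9 + sqrt(85))^(1/3))/4) + C4*exp(-2^(1/3)*sqrt(3)*x*(-2/(9 + sqrt(85))^(1/3) + 2^(1/3)*(9 + sqrt(85))^(1/3))/6)


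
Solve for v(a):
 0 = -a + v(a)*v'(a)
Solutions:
 v(a) = -sqrt(C1 + a^2)
 v(a) = sqrt(C1 + a^2)


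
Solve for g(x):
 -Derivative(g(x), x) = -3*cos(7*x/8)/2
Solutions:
 g(x) = C1 + 12*sin(7*x/8)/7


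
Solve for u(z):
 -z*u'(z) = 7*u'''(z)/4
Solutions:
 u(z) = C1 + Integral(C2*airyai(-14^(2/3)*z/7) + C3*airybi(-14^(2/3)*z/7), z)


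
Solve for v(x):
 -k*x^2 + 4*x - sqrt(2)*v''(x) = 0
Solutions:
 v(x) = C1 + C2*x - sqrt(2)*k*x^4/24 + sqrt(2)*x^3/3


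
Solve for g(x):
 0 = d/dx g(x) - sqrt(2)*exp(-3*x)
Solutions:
 g(x) = C1 - sqrt(2)*exp(-3*x)/3


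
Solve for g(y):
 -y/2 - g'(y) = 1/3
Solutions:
 g(y) = C1 - y^2/4 - y/3


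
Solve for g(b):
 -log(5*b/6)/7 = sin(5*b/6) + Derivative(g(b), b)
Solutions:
 g(b) = C1 - b*log(b)/7 - b*log(5)/7 + b/7 + b*log(6)/7 + 6*cos(5*b/6)/5


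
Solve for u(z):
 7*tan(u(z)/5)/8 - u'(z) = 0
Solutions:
 u(z) = -5*asin(C1*exp(7*z/40)) + 5*pi
 u(z) = 5*asin(C1*exp(7*z/40))


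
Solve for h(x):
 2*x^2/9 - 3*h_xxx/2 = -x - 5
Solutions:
 h(x) = C1 + C2*x + C3*x^2 + x^5/405 + x^4/36 + 5*x^3/9


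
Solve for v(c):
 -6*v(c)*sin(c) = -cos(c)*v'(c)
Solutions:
 v(c) = C1/cos(c)^6


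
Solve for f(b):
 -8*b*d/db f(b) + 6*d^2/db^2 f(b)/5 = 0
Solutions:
 f(b) = C1 + C2*erfi(sqrt(30)*b/3)


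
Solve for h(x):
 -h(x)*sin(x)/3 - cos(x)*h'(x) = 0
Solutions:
 h(x) = C1*cos(x)^(1/3)


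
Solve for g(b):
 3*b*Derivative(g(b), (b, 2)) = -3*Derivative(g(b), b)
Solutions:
 g(b) = C1 + C2*log(b)


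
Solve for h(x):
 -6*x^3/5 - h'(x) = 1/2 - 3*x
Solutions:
 h(x) = C1 - 3*x^4/10 + 3*x^2/2 - x/2


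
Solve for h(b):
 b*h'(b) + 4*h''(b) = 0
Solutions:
 h(b) = C1 + C2*erf(sqrt(2)*b/4)


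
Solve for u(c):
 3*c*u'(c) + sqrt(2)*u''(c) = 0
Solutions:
 u(c) = C1 + C2*erf(2^(1/4)*sqrt(3)*c/2)


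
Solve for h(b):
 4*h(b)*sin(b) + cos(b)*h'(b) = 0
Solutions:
 h(b) = C1*cos(b)^4


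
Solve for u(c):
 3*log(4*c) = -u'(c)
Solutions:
 u(c) = C1 - 3*c*log(c) - c*log(64) + 3*c


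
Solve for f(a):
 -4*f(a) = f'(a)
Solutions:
 f(a) = C1*exp(-4*a)


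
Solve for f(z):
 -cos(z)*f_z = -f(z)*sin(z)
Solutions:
 f(z) = C1/cos(z)


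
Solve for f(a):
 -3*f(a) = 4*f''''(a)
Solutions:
 f(a) = (C1*sin(3^(1/4)*a/2) + C2*cos(3^(1/4)*a/2))*exp(-3^(1/4)*a/2) + (C3*sin(3^(1/4)*a/2) + C4*cos(3^(1/4)*a/2))*exp(3^(1/4)*a/2)


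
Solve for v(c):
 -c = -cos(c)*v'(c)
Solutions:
 v(c) = C1 + Integral(c/cos(c), c)


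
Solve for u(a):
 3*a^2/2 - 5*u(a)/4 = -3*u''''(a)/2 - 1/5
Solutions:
 u(a) = C1*exp(-5^(1/4)*6^(3/4)*a/6) + C2*exp(5^(1/4)*6^(3/4)*a/6) + C3*sin(5^(1/4)*6^(3/4)*a/6) + C4*cos(5^(1/4)*6^(3/4)*a/6) + 6*a^2/5 + 4/25


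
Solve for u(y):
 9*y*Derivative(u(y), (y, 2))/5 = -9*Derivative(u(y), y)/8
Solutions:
 u(y) = C1 + C2*y^(3/8)


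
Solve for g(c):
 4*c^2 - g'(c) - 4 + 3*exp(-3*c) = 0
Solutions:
 g(c) = C1 + 4*c^3/3 - 4*c - exp(-3*c)


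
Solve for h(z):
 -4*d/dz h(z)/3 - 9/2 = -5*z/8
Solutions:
 h(z) = C1 + 15*z^2/64 - 27*z/8


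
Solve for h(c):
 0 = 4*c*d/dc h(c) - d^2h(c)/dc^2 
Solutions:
 h(c) = C1 + C2*erfi(sqrt(2)*c)


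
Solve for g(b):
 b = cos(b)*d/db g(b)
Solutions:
 g(b) = C1 + Integral(b/cos(b), b)


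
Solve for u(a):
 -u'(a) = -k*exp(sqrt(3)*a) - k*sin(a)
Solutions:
 u(a) = C1 + sqrt(3)*k*exp(sqrt(3)*a)/3 - k*cos(a)


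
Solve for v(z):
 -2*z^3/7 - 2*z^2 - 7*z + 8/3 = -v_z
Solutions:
 v(z) = C1 + z^4/14 + 2*z^3/3 + 7*z^2/2 - 8*z/3


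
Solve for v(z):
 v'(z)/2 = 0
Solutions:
 v(z) = C1


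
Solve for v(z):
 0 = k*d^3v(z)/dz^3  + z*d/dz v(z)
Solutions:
 v(z) = C1 + Integral(C2*airyai(z*(-1/k)^(1/3)) + C3*airybi(z*(-1/k)^(1/3)), z)


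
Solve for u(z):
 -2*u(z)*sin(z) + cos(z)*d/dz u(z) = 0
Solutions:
 u(z) = C1/cos(z)^2


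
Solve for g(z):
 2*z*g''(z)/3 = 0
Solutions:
 g(z) = C1 + C2*z


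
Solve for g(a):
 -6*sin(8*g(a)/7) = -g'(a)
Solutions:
 -6*a + 7*log(cos(8*g(a)/7) - 1)/16 - 7*log(cos(8*g(a)/7) + 1)/16 = C1


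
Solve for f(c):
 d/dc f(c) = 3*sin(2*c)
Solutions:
 f(c) = C1 - 3*cos(2*c)/2


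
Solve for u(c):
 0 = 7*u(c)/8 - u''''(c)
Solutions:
 u(c) = C1*exp(-14^(1/4)*c/2) + C2*exp(14^(1/4)*c/2) + C3*sin(14^(1/4)*c/2) + C4*cos(14^(1/4)*c/2)


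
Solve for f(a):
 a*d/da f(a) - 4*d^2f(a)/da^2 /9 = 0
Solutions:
 f(a) = C1 + C2*erfi(3*sqrt(2)*a/4)


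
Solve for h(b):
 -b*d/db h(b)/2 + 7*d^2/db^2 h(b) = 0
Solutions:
 h(b) = C1 + C2*erfi(sqrt(7)*b/14)


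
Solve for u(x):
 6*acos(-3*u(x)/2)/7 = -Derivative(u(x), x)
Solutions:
 Integral(1/acos(-3*_y/2), (_y, u(x))) = C1 - 6*x/7


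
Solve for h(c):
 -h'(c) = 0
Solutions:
 h(c) = C1


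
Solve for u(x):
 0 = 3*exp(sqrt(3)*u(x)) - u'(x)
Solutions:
 u(x) = sqrt(3)*(2*log(-1/(C1 + 3*x)) - log(3))/6


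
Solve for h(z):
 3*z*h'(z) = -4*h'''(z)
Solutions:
 h(z) = C1 + Integral(C2*airyai(-6^(1/3)*z/2) + C3*airybi(-6^(1/3)*z/2), z)


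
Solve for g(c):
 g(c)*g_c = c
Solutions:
 g(c) = -sqrt(C1 + c^2)
 g(c) = sqrt(C1 + c^2)


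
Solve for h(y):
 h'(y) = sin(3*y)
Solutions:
 h(y) = C1 - cos(3*y)/3


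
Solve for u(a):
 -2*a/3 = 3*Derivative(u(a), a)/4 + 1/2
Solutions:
 u(a) = C1 - 4*a^2/9 - 2*a/3


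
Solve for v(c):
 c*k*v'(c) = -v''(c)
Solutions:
 v(c) = Piecewise((-sqrt(2)*sqrt(pi)*C1*erf(sqrt(2)*c*sqrt(k)/2)/(2*sqrt(k)) - C2, (k > 0) | (k < 0)), (-C1*c - C2, True))


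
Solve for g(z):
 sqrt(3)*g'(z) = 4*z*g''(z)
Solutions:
 g(z) = C1 + C2*z^(sqrt(3)/4 + 1)


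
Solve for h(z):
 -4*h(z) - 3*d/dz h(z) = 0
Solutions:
 h(z) = C1*exp(-4*z/3)


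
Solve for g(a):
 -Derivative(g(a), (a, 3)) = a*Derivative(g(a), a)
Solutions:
 g(a) = C1 + Integral(C2*airyai(-a) + C3*airybi(-a), a)


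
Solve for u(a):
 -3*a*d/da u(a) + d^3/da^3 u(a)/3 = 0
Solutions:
 u(a) = C1 + Integral(C2*airyai(3^(2/3)*a) + C3*airybi(3^(2/3)*a), a)


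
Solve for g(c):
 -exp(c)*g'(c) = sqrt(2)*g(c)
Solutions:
 g(c) = C1*exp(sqrt(2)*exp(-c))


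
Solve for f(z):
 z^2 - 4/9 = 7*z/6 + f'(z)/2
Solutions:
 f(z) = C1 + 2*z^3/3 - 7*z^2/6 - 8*z/9


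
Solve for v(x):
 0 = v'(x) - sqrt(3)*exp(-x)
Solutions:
 v(x) = C1 - sqrt(3)*exp(-x)


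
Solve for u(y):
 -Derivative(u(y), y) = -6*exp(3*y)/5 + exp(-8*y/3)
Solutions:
 u(y) = C1 + 2*exp(3*y)/5 + 3*exp(-8*y/3)/8


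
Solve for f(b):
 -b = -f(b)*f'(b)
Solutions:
 f(b) = -sqrt(C1 + b^2)
 f(b) = sqrt(C1 + b^2)


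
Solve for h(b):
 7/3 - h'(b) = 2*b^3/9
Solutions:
 h(b) = C1 - b^4/18 + 7*b/3


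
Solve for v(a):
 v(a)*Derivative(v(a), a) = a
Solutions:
 v(a) = -sqrt(C1 + a^2)
 v(a) = sqrt(C1 + a^2)


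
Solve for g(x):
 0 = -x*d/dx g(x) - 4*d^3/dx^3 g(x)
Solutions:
 g(x) = C1 + Integral(C2*airyai(-2^(1/3)*x/2) + C3*airybi(-2^(1/3)*x/2), x)


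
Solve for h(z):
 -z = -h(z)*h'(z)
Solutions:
 h(z) = -sqrt(C1 + z^2)
 h(z) = sqrt(C1 + z^2)


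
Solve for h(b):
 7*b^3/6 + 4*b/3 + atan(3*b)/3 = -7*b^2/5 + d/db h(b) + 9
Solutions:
 h(b) = C1 + 7*b^4/24 + 7*b^3/15 + 2*b^2/3 + b*atan(3*b)/3 - 9*b - log(9*b^2 + 1)/18


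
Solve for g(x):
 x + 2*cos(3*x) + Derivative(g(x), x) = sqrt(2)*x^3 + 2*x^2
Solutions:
 g(x) = C1 + sqrt(2)*x^4/4 + 2*x^3/3 - x^2/2 - 2*sin(3*x)/3


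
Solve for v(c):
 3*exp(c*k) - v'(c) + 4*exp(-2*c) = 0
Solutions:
 v(c) = C1 - 2*exp(-2*c) + 3*exp(c*k)/k


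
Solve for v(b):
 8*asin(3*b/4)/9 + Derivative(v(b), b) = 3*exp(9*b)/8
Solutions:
 v(b) = C1 - 8*b*asin(3*b/4)/9 - 8*sqrt(16 - 9*b^2)/27 + exp(9*b)/24


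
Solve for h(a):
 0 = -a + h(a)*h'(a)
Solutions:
 h(a) = -sqrt(C1 + a^2)
 h(a) = sqrt(C1 + a^2)


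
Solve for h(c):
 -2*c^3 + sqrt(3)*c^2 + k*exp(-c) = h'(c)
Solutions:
 h(c) = C1 - c^4/2 + sqrt(3)*c^3/3 - k*exp(-c)


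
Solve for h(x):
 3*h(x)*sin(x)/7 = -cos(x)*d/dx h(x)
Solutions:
 h(x) = C1*cos(x)^(3/7)


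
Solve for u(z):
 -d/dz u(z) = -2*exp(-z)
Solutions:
 u(z) = C1 - 2*exp(-z)


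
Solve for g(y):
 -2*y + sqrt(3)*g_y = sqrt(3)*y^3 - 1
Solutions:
 g(y) = C1 + y^4/4 + sqrt(3)*y^2/3 - sqrt(3)*y/3


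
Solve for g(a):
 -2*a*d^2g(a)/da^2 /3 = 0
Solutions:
 g(a) = C1 + C2*a


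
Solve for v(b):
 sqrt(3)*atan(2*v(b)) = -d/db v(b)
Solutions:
 Integral(1/atan(2*_y), (_y, v(b))) = C1 - sqrt(3)*b


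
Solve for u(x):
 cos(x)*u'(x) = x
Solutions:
 u(x) = C1 + Integral(x/cos(x), x)


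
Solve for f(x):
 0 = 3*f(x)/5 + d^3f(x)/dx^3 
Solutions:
 f(x) = C3*exp(-3^(1/3)*5^(2/3)*x/5) + (C1*sin(3^(5/6)*5^(2/3)*x/10) + C2*cos(3^(5/6)*5^(2/3)*x/10))*exp(3^(1/3)*5^(2/3)*x/10)


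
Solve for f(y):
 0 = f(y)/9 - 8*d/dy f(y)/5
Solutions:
 f(y) = C1*exp(5*y/72)


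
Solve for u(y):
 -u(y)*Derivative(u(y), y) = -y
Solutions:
 u(y) = -sqrt(C1 + y^2)
 u(y) = sqrt(C1 + y^2)


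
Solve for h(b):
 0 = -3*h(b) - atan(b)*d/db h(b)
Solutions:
 h(b) = C1*exp(-3*Integral(1/atan(b), b))


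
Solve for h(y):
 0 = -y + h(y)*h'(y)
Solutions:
 h(y) = -sqrt(C1 + y^2)
 h(y) = sqrt(C1 + y^2)


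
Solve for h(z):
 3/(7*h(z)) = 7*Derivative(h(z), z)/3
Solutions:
 h(z) = -sqrt(C1 + 18*z)/7
 h(z) = sqrt(C1 + 18*z)/7


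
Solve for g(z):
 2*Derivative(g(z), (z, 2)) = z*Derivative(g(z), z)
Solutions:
 g(z) = C1 + C2*erfi(z/2)


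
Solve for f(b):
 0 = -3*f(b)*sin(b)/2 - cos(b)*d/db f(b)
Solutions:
 f(b) = C1*cos(b)^(3/2)


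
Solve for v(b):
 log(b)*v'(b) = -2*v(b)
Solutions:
 v(b) = C1*exp(-2*li(b))


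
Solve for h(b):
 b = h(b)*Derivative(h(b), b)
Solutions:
 h(b) = -sqrt(C1 + b^2)
 h(b) = sqrt(C1 + b^2)


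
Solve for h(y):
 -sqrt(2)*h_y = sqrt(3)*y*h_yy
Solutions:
 h(y) = C1 + C2*y^(1 - sqrt(6)/3)


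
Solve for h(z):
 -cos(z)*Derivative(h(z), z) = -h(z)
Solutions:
 h(z) = C1*sqrt(sin(z) + 1)/sqrt(sin(z) - 1)


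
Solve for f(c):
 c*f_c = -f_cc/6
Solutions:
 f(c) = C1 + C2*erf(sqrt(3)*c)


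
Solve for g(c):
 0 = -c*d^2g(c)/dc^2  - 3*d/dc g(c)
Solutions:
 g(c) = C1 + C2/c^2


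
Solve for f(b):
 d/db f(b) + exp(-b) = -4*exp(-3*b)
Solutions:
 f(b) = C1 + exp(-b) + 4*exp(-3*b)/3


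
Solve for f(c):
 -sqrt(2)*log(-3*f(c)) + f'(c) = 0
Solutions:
 -sqrt(2)*Integral(1/(log(-_y) + log(3)), (_y, f(c)))/2 = C1 - c


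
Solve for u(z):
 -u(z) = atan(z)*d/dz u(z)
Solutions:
 u(z) = C1*exp(-Integral(1/atan(z), z))


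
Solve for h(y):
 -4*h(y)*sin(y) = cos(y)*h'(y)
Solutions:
 h(y) = C1*cos(y)^4


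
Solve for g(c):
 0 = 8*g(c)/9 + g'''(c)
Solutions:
 g(c) = C3*exp(-2*3^(1/3)*c/3) + (C1*sin(3^(5/6)*c/3) + C2*cos(3^(5/6)*c/3))*exp(3^(1/3)*c/3)


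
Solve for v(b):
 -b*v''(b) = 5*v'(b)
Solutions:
 v(b) = C1 + C2/b^4


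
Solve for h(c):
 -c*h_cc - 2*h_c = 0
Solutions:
 h(c) = C1 + C2/c


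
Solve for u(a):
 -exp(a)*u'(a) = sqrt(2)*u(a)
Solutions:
 u(a) = C1*exp(sqrt(2)*exp(-a))


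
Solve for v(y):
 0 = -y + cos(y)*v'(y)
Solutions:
 v(y) = C1 + Integral(y/cos(y), y)


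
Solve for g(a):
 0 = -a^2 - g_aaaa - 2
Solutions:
 g(a) = C1 + C2*a + C3*a^2 + C4*a^3 - a^6/360 - a^4/12


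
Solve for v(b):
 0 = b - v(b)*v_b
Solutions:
 v(b) = -sqrt(C1 + b^2)
 v(b) = sqrt(C1 + b^2)


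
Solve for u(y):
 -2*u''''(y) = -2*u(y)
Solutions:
 u(y) = C1*exp(-y) + C2*exp(y) + C3*sin(y) + C4*cos(y)


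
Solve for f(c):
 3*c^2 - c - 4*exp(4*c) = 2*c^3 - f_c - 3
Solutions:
 f(c) = C1 + c^4/2 - c^3 + c^2/2 - 3*c + exp(4*c)


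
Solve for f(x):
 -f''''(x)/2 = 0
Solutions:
 f(x) = C1 + C2*x + C3*x^2 + C4*x^3


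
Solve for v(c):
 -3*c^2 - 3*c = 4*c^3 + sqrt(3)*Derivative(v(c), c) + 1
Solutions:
 v(c) = C1 - sqrt(3)*c^4/3 - sqrt(3)*c^3/3 - sqrt(3)*c^2/2 - sqrt(3)*c/3


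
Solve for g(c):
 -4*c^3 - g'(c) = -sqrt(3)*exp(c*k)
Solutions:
 g(c) = C1 - c^4 + sqrt(3)*exp(c*k)/k


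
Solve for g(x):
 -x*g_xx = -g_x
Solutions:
 g(x) = C1 + C2*x^2


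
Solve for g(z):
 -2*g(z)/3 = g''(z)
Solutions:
 g(z) = C1*sin(sqrt(6)*z/3) + C2*cos(sqrt(6)*z/3)


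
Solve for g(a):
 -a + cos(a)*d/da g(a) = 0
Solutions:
 g(a) = C1 + Integral(a/cos(a), a)


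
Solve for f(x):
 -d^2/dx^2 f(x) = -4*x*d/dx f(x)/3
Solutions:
 f(x) = C1 + C2*erfi(sqrt(6)*x/3)


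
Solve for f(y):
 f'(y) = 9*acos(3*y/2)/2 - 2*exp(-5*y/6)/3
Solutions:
 f(y) = C1 + 9*y*acos(3*y/2)/2 - 3*sqrt(4 - 9*y^2)/2 + 4*exp(-5*y/6)/5


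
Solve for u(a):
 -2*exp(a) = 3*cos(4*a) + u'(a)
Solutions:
 u(a) = C1 - 2*exp(a) - 3*sin(4*a)/4


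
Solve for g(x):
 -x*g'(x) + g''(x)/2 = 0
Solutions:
 g(x) = C1 + C2*erfi(x)


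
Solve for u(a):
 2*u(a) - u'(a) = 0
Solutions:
 u(a) = C1*exp(2*a)


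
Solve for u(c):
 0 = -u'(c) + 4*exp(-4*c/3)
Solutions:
 u(c) = C1 - 3*exp(-4*c/3)


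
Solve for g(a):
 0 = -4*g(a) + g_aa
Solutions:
 g(a) = C1*exp(-2*a) + C2*exp(2*a)


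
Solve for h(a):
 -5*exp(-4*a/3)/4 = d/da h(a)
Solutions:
 h(a) = C1 + 15*exp(-4*a/3)/16


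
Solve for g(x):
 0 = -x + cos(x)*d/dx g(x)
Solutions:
 g(x) = C1 + Integral(x/cos(x), x)


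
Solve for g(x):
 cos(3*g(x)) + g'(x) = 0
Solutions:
 g(x) = -asin((C1 + exp(6*x))/(C1 - exp(6*x)))/3 + pi/3
 g(x) = asin((C1 + exp(6*x))/(C1 - exp(6*x)))/3


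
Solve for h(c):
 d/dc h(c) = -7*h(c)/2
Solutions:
 h(c) = C1*exp(-7*c/2)


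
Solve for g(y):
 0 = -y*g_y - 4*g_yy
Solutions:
 g(y) = C1 + C2*erf(sqrt(2)*y/4)


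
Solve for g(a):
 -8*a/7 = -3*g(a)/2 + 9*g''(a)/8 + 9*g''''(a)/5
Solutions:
 g(a) = C1*exp(-sqrt(3)*a*sqrt(-15 + sqrt(2145))/12) + C2*exp(sqrt(3)*a*sqrt(-15 + sqrt(2145))/12) + C3*sin(sqrt(3)*a*sqrt(15 + sqrt(2145))/12) + C4*cos(sqrt(3)*a*sqrt(15 + sqrt(2145))/12) + 16*a/21


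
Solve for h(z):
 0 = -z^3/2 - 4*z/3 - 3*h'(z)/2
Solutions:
 h(z) = C1 - z^4/12 - 4*z^2/9


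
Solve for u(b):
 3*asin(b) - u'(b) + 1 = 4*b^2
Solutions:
 u(b) = C1 - 4*b^3/3 + 3*b*asin(b) + b + 3*sqrt(1 - b^2)


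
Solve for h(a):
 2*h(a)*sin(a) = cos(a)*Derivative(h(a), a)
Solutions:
 h(a) = C1/cos(a)^2


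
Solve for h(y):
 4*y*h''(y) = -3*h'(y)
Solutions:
 h(y) = C1 + C2*y^(1/4)


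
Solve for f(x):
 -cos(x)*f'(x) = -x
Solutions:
 f(x) = C1 + Integral(x/cos(x), x)


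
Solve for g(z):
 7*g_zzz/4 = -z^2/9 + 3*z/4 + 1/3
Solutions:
 g(z) = C1 + C2*z + C3*z^2 - z^5/945 + z^4/56 + 2*z^3/63


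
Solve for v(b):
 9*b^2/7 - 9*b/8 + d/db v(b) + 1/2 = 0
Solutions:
 v(b) = C1 - 3*b^3/7 + 9*b^2/16 - b/2


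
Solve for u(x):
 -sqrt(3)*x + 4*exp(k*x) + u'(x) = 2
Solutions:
 u(x) = C1 + sqrt(3)*x^2/2 + 2*x - 4*exp(k*x)/k


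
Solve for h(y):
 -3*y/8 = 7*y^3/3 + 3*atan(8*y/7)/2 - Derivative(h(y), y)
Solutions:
 h(y) = C1 + 7*y^4/12 + 3*y^2/16 + 3*y*atan(8*y/7)/2 - 21*log(64*y^2 + 49)/32


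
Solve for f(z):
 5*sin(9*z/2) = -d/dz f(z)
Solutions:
 f(z) = C1 + 10*cos(9*z/2)/9


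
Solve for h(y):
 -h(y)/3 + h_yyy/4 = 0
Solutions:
 h(y) = C3*exp(6^(2/3)*y/3) + (C1*sin(2^(2/3)*3^(1/6)*y/2) + C2*cos(2^(2/3)*3^(1/6)*y/2))*exp(-6^(2/3)*y/6)


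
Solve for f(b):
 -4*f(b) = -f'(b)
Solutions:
 f(b) = C1*exp(4*b)


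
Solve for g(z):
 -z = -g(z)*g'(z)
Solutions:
 g(z) = -sqrt(C1 + z^2)
 g(z) = sqrt(C1 + z^2)


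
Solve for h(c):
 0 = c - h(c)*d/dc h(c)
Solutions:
 h(c) = -sqrt(C1 + c^2)
 h(c) = sqrt(C1 + c^2)


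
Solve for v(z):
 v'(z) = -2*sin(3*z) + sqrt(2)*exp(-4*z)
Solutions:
 v(z) = C1 + 2*cos(3*z)/3 - sqrt(2)*exp(-4*z)/4


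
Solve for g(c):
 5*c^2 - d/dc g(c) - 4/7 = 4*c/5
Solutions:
 g(c) = C1 + 5*c^3/3 - 2*c^2/5 - 4*c/7


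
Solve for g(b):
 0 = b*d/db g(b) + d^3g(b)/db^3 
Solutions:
 g(b) = C1 + Integral(C2*airyai(-b) + C3*airybi(-b), b)


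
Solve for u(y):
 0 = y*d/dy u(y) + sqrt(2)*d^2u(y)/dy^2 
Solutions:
 u(y) = C1 + C2*erf(2^(1/4)*y/2)


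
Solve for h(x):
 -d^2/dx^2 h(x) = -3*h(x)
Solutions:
 h(x) = C1*exp(-sqrt(3)*x) + C2*exp(sqrt(3)*x)


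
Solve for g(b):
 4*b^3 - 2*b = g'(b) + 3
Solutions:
 g(b) = C1 + b^4 - b^2 - 3*b


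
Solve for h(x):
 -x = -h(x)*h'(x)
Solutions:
 h(x) = -sqrt(C1 + x^2)
 h(x) = sqrt(C1 + x^2)


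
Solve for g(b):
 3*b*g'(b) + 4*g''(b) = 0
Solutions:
 g(b) = C1 + C2*erf(sqrt(6)*b/4)


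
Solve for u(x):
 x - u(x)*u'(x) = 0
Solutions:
 u(x) = -sqrt(C1 + x^2)
 u(x) = sqrt(C1 + x^2)


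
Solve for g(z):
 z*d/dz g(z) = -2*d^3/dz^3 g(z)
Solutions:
 g(z) = C1 + Integral(C2*airyai(-2^(2/3)*z/2) + C3*airybi(-2^(2/3)*z/2), z)


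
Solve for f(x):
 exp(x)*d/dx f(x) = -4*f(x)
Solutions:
 f(x) = C1*exp(4*exp(-x))


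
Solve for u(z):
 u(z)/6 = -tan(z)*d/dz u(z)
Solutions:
 u(z) = C1/sin(z)^(1/6)


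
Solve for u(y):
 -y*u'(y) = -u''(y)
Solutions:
 u(y) = C1 + C2*erfi(sqrt(2)*y/2)


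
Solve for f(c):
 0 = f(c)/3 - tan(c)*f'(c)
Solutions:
 f(c) = C1*sin(c)^(1/3)


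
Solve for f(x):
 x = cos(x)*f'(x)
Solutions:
 f(x) = C1 + Integral(x/cos(x), x)


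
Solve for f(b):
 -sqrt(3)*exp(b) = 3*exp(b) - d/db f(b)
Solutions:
 f(b) = C1 + sqrt(3)*exp(b) + 3*exp(b)


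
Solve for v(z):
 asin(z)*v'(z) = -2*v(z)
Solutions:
 v(z) = C1*exp(-2*Integral(1/asin(z), z))


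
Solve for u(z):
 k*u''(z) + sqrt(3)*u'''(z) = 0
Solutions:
 u(z) = C1 + C2*z + C3*exp(-sqrt(3)*k*z/3)


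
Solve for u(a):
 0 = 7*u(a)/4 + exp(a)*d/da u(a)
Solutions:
 u(a) = C1*exp(7*exp(-a)/4)


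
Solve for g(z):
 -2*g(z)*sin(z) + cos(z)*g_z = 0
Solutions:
 g(z) = C1/cos(z)^2


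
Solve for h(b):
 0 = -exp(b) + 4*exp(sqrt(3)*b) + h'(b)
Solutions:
 h(b) = C1 + exp(b) - 4*sqrt(3)*exp(sqrt(3)*b)/3


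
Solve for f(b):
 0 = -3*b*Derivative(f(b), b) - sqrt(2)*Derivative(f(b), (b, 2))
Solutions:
 f(b) = C1 + C2*erf(2^(1/4)*sqrt(3)*b/2)


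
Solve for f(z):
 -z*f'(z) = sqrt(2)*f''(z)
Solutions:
 f(z) = C1 + C2*erf(2^(1/4)*z/2)


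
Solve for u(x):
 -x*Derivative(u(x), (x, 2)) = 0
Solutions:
 u(x) = C1 + C2*x


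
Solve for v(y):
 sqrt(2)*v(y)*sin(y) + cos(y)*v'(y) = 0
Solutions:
 v(y) = C1*cos(y)^(sqrt(2))


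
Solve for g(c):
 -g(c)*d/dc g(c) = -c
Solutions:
 g(c) = -sqrt(C1 + c^2)
 g(c) = sqrt(C1 + c^2)


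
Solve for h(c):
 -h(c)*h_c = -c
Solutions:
 h(c) = -sqrt(C1 + c^2)
 h(c) = sqrt(C1 + c^2)


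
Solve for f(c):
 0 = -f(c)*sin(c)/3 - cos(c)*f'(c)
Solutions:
 f(c) = C1*cos(c)^(1/3)


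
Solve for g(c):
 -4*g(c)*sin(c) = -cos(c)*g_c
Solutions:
 g(c) = C1/cos(c)^4


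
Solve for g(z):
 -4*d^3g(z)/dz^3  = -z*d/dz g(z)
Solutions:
 g(z) = C1 + Integral(C2*airyai(2^(1/3)*z/2) + C3*airybi(2^(1/3)*z/2), z)


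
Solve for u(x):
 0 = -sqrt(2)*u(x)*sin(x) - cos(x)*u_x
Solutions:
 u(x) = C1*cos(x)^(sqrt(2))


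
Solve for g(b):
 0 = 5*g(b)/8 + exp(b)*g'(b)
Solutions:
 g(b) = C1*exp(5*exp(-b)/8)


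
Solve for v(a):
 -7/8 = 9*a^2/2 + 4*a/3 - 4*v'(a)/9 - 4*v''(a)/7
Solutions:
 v(a) = C1 + C2*exp(-7*a/9) + 27*a^3/8 - 645*a^2/56 + 49527*a/1568


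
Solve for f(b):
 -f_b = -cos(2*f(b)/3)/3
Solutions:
 -b/3 - 3*log(sin(2*f(b)/3) - 1)/4 + 3*log(sin(2*f(b)/3) + 1)/4 = C1


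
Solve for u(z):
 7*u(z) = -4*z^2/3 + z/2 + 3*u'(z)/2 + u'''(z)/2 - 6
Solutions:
 u(z) = C3*exp(2*z) - 4*z^2/21 - z/98 + (C1*sin(sqrt(6)*z) + C2*cos(sqrt(6)*z))*exp(-z) - 1179/1372


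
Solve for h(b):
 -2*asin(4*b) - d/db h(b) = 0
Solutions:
 h(b) = C1 - 2*b*asin(4*b) - sqrt(1 - 16*b^2)/2


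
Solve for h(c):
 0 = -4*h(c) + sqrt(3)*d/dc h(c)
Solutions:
 h(c) = C1*exp(4*sqrt(3)*c/3)


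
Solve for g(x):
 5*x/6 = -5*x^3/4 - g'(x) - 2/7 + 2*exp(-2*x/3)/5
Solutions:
 g(x) = C1 - 5*x^4/16 - 5*x^2/12 - 2*x/7 - 3*exp(-2*x/3)/5


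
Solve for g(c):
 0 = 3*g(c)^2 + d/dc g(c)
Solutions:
 g(c) = 1/(C1 + 3*c)


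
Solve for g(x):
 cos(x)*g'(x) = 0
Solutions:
 g(x) = C1


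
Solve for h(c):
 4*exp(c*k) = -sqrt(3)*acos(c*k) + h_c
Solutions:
 h(c) = C1 + 4*Piecewise((exp(c*k)/k, Ne(k, 0)), (c, True)) + sqrt(3)*Piecewise((c*acos(c*k) - sqrt(-c^2*k^2 + 1)/k, Ne(k, 0)), (pi*c/2, True))


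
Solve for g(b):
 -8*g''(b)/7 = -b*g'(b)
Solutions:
 g(b) = C1 + C2*erfi(sqrt(7)*b/4)


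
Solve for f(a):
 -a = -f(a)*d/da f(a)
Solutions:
 f(a) = -sqrt(C1 + a^2)
 f(a) = sqrt(C1 + a^2)


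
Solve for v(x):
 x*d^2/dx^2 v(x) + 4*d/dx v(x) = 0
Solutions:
 v(x) = C1 + C2/x^3


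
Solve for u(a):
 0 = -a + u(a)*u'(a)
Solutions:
 u(a) = -sqrt(C1 + a^2)
 u(a) = sqrt(C1 + a^2)


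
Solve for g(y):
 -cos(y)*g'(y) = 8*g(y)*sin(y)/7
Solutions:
 g(y) = C1*cos(y)^(8/7)


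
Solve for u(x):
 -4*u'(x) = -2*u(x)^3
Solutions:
 u(x) = -sqrt(-1/(C1 + x))
 u(x) = sqrt(-1/(C1 + x))


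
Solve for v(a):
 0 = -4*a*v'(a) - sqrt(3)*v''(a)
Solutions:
 v(a) = C1 + C2*erf(sqrt(2)*3^(3/4)*a/3)


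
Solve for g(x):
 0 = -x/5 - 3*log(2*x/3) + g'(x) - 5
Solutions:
 g(x) = C1 + x^2/10 + 3*x*log(x) + x*log(8/27) + 2*x


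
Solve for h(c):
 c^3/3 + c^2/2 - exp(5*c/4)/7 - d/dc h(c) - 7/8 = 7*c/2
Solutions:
 h(c) = C1 + c^4/12 + c^3/6 - 7*c^2/4 - 7*c/8 - 4*exp(5*c/4)/35


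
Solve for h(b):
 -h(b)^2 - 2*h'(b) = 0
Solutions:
 h(b) = 2/(C1 + b)


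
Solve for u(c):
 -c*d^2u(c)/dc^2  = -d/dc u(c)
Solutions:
 u(c) = C1 + C2*c^2


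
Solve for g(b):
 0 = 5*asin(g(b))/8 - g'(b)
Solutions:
 Integral(1/asin(_y), (_y, g(b))) = C1 + 5*b/8


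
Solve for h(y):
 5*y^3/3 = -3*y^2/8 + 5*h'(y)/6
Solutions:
 h(y) = C1 + y^4/2 + 3*y^3/20


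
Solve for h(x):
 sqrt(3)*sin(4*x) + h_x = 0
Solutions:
 h(x) = C1 + sqrt(3)*cos(4*x)/4


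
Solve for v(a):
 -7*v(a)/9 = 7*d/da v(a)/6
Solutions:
 v(a) = C1*exp(-2*a/3)


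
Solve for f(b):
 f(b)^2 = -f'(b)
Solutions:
 f(b) = 1/(C1 + b)


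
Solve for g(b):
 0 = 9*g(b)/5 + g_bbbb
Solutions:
 g(b) = (C1*sin(5^(3/4)*sqrt(6)*b/10) + C2*cos(5^(3/4)*sqrt(6)*b/10))*exp(-5^(3/4)*sqrt(6)*b/10) + (C3*sin(5^(3/4)*sqrt(6)*b/10) + C4*cos(5^(3/4)*sqrt(6)*b/10))*exp(5^(3/4)*sqrt(6)*b/10)


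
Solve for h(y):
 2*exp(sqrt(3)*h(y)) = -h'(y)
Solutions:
 h(y) = sqrt(3)*(2*log(1/(C1 + 2*y)) - log(3))/6


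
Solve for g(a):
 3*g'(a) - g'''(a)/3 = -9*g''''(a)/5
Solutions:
 g(a) = C1 + C2*exp(a*(10*2^(1/3)*5^(2/3)/(243*sqrt(531141) + 177097)^(1/3) + 20 + 2^(2/3)*5^(1/3)*(243*sqrt(531141) + 177097)^(1/3))/324)*sin(10^(1/3)*sqrt(3)*a*(-2^(1/3)*(243*sqrt(531141) + 177097)^(1/3) + 10*5^(1/3)/(243*sqrt(531141) + 177097)^(1/3))/324) + C3*exp(a*(10*2^(1/3)*5^(2/3)/(243*sqrt(531141) + 177097)^(1/3) + 20 + 2^(2/3)*5^(1/3)*(243*sqrt(531141) + 177097)^(1/3))/324)*cos(10^(1/3)*sqrt(3)*a*(-2^(1/3)*(243*sqrt(531141) + 177097)^(1/3) + 10*5^(1/3)/(243*sqrt(531141) + 177097)^(1/3))/324) + C4*exp(a*(-2^(2/3)*5^(1/3)*(243*sqrt(531141) + 177097)^(1/3) - 10*2^(1/3)*5^(2/3)/(243*sqrt(531141) + 177097)^(1/3) + 10)/162)


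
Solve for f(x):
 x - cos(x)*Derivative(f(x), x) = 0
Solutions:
 f(x) = C1 + Integral(x/cos(x), x)


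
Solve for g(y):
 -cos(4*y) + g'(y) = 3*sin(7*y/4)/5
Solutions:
 g(y) = C1 + sin(4*y)/4 - 12*cos(7*y/4)/35


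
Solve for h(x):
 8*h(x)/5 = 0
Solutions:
 h(x) = 0


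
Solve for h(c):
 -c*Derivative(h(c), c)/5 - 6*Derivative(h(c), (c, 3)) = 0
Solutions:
 h(c) = C1 + Integral(C2*airyai(-30^(2/3)*c/30) + C3*airybi(-30^(2/3)*c/30), c)


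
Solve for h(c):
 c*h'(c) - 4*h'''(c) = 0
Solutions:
 h(c) = C1 + Integral(C2*airyai(2^(1/3)*c/2) + C3*airybi(2^(1/3)*c/2), c)


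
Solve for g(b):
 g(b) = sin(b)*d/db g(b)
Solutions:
 g(b) = C1*sqrt(cos(b) - 1)/sqrt(cos(b) + 1)


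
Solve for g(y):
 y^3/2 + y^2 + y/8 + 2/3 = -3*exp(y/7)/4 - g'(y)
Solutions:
 g(y) = C1 - y^4/8 - y^3/3 - y^2/16 - 2*y/3 - 21*exp(y/7)/4


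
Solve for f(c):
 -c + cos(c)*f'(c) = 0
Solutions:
 f(c) = C1 + Integral(c/cos(c), c)


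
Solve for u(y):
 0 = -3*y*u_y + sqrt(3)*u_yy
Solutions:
 u(y) = C1 + C2*erfi(sqrt(2)*3^(1/4)*y/2)


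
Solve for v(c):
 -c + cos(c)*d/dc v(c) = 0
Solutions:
 v(c) = C1 + Integral(c/cos(c), c)


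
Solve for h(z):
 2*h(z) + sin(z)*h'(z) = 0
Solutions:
 h(z) = C1*(cos(z) + 1)/(cos(z) - 1)


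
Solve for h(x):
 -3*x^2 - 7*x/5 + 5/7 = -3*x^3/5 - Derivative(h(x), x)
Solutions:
 h(x) = C1 - 3*x^4/20 + x^3 + 7*x^2/10 - 5*x/7


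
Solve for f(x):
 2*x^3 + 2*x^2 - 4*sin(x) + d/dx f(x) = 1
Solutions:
 f(x) = C1 - x^4/2 - 2*x^3/3 + x - 4*cos(x)


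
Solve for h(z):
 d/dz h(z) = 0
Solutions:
 h(z) = C1


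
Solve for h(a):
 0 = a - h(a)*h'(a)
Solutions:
 h(a) = -sqrt(C1 + a^2)
 h(a) = sqrt(C1 + a^2)


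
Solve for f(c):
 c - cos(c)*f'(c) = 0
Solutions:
 f(c) = C1 + Integral(c/cos(c), c)


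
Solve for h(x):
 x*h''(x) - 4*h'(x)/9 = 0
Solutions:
 h(x) = C1 + C2*x^(13/9)


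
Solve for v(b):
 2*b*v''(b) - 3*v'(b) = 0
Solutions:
 v(b) = C1 + C2*b^(5/2)


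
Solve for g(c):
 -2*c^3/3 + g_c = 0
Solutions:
 g(c) = C1 + c^4/6


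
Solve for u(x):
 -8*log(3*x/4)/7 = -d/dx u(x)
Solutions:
 u(x) = C1 + 8*x*log(x)/7 - 16*x*log(2)/7 - 8*x/7 + 8*x*log(3)/7


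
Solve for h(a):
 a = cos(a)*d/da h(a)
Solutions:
 h(a) = C1 + Integral(a/cos(a), a)


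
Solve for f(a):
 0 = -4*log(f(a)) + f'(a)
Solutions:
 li(f(a)) = C1 + 4*a


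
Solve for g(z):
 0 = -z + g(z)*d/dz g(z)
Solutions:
 g(z) = -sqrt(C1 + z^2)
 g(z) = sqrt(C1 + z^2)


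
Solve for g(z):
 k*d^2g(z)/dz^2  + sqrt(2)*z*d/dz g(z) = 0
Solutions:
 g(z) = C1 + C2*sqrt(k)*erf(2^(3/4)*z*sqrt(1/k)/2)


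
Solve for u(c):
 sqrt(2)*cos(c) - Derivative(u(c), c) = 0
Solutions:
 u(c) = C1 + sqrt(2)*sin(c)


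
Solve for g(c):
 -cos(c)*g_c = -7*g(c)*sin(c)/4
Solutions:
 g(c) = C1/cos(c)^(7/4)


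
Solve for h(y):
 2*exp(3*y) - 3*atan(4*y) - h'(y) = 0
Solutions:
 h(y) = C1 - 3*y*atan(4*y) + 2*exp(3*y)/3 + 3*log(16*y^2 + 1)/8


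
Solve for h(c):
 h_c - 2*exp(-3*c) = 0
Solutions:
 h(c) = C1 - 2*exp(-3*c)/3


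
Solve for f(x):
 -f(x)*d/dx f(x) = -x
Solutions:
 f(x) = -sqrt(C1 + x^2)
 f(x) = sqrt(C1 + x^2)


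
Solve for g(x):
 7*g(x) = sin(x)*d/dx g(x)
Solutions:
 g(x) = C1*sqrt(cos(x) - 1)*(cos(x)^3 - 3*cos(x)^2 + 3*cos(x) - 1)/(sqrt(cos(x) + 1)*(cos(x)^3 + 3*cos(x)^2 + 3*cos(x) + 1))


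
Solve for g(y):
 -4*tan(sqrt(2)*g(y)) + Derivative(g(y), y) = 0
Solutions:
 g(y) = sqrt(2)*(pi - asin(C1*exp(4*sqrt(2)*y)))/2
 g(y) = sqrt(2)*asin(C1*exp(4*sqrt(2)*y))/2


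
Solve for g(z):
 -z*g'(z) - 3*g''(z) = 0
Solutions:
 g(z) = C1 + C2*erf(sqrt(6)*z/6)


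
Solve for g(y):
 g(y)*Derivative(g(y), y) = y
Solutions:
 g(y) = -sqrt(C1 + y^2)
 g(y) = sqrt(C1 + y^2)


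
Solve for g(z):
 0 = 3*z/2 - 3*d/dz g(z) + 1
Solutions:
 g(z) = C1 + z^2/4 + z/3


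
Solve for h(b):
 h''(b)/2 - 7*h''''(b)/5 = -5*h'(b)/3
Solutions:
 h(b) = C1 + C2*exp(-210^(1/3)*b*(210^(1/3)/(sqrt(43890) + 210)^(1/3) + (sqrt(43890) + 210)^(1/3))/84)*sin(3^(1/6)*70^(1/3)*b*(-3^(2/3)*(sqrt(43890) + 210)^(1/3) + 3*70^(1/3)/(sqrt(43890) + 210)^(1/3))/84) + C3*exp(-210^(1/3)*b*(210^(1/3)/(sqrt(43890) + 210)^(1/3) + (sqrt(43890) + 210)^(1/3))/84)*cos(3^(1/6)*70^(1/3)*b*(-3^(2/3)*(sqrt(43890) + 210)^(1/3) + 3*70^(1/3)/(sqrt(43890) + 210)^(1/3))/84) + C4*exp(210^(1/3)*b*(210^(1/3)/(sqrt(43890) + 210)^(1/3) + (sqrt(43890) + 210)^(1/3))/42)


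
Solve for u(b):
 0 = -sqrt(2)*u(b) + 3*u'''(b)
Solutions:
 u(b) = C3*exp(2^(1/6)*3^(2/3)*b/3) + (C1*sin(6^(1/6)*b/2) + C2*cos(6^(1/6)*b/2))*exp(-2^(1/6)*3^(2/3)*b/6)


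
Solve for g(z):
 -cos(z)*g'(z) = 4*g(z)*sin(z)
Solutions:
 g(z) = C1*cos(z)^4


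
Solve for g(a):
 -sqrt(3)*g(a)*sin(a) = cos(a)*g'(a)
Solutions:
 g(a) = C1*cos(a)^(sqrt(3))


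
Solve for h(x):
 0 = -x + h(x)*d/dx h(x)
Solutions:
 h(x) = -sqrt(C1 + x^2)
 h(x) = sqrt(C1 + x^2)


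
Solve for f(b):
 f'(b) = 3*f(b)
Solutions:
 f(b) = C1*exp(3*b)


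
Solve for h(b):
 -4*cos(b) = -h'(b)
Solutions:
 h(b) = C1 + 4*sin(b)


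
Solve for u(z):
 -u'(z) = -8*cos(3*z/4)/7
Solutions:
 u(z) = C1 + 32*sin(3*z/4)/21


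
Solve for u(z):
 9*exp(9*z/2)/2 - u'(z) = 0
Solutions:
 u(z) = C1 + exp(9*z/2)


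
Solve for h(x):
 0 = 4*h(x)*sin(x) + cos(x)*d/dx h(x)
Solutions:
 h(x) = C1*cos(x)^4


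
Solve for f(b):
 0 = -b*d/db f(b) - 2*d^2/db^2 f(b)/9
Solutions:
 f(b) = C1 + C2*erf(3*b/2)


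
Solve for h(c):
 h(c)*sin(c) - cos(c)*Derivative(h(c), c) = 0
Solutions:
 h(c) = C1/cos(c)


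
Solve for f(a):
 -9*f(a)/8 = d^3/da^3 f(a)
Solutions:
 f(a) = C3*exp(-3^(2/3)*a/2) + (C1*sin(3*3^(1/6)*a/4) + C2*cos(3*3^(1/6)*a/4))*exp(3^(2/3)*a/4)


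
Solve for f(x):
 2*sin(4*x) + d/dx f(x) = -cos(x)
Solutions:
 f(x) = C1 - sin(x) + cos(4*x)/2


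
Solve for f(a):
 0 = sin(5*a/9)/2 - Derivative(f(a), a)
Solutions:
 f(a) = C1 - 9*cos(5*a/9)/10


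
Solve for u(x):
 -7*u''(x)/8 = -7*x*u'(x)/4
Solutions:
 u(x) = C1 + C2*erfi(x)


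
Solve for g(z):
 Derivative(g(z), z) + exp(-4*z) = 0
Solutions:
 g(z) = C1 + exp(-4*z)/4


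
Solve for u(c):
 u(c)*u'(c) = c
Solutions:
 u(c) = -sqrt(C1 + c^2)
 u(c) = sqrt(C1 + c^2)
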